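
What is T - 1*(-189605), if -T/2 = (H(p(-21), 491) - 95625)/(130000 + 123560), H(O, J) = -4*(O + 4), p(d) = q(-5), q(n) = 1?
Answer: 4807643509/25356 ≈ 1.8961e+5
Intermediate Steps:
p(d) = 1
H(O, J) = -16 - 4*O (H(O, J) = -4*(4 + O) = -16 - 4*O)
T = 19129/25356 (T = -2*((-16 - 4*1) - 95625)/(130000 + 123560) = -2*((-16 - 4) - 95625)/253560 = -2*(-20 - 95625)/253560 = -(-191290)/253560 = -2*(-19129/50712) = 19129/25356 ≈ 0.75442)
T - 1*(-189605) = 19129/25356 - 1*(-189605) = 19129/25356 + 189605 = 4807643509/25356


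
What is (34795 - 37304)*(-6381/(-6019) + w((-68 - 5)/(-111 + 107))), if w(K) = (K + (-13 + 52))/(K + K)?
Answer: -445825561/67598 ≈ -6595.3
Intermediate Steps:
w(K) = (39 + K)/(2*K) (w(K) = (K + 39)/((2*K)) = (39 + K)*(1/(2*K)) = (39 + K)/(2*K))
(34795 - 37304)*(-6381/(-6019) + w((-68 - 5)/(-111 + 107))) = (34795 - 37304)*(-6381/(-6019) + (39 + (-68 - 5)/(-111 + 107))/(2*(((-68 - 5)/(-111 + 107))))) = -2509*(-6381*(-1/6019) + (39 - 73/(-4))/(2*((-73/(-4))))) = -2509*(6381/6019 + (39 - 73*(-¼))/(2*((-73*(-¼))))) = -2509*(6381/6019 + (39 + 73/4)/(2*(73/4))) = -2509*(6381/6019 + (½)*(4/73)*(229/4)) = -2509*(6381/6019 + 229/146) = -2509*2309977/878774 = -445825561/67598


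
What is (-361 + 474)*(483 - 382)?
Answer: 11413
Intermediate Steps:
(-361 + 474)*(483 - 382) = 113*101 = 11413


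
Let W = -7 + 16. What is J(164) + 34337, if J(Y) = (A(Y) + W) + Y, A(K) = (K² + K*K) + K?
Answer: 88466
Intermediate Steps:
A(K) = K + 2*K² (A(K) = (K² + K²) + K = 2*K² + K = K + 2*K²)
W = 9
J(Y) = 9 + Y + Y*(1 + 2*Y) (J(Y) = (Y*(1 + 2*Y) + 9) + Y = (9 + Y*(1 + 2*Y)) + Y = 9 + Y + Y*(1 + 2*Y))
J(164) + 34337 = (9 + 164 + 164*(1 + 2*164)) + 34337 = (9 + 164 + 164*(1 + 328)) + 34337 = (9 + 164 + 164*329) + 34337 = (9 + 164 + 53956) + 34337 = 54129 + 34337 = 88466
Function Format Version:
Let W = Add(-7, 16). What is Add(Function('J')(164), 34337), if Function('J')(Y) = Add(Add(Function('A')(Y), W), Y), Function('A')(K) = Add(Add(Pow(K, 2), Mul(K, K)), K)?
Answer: 88466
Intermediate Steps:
Function('A')(K) = Add(K, Mul(2, Pow(K, 2))) (Function('A')(K) = Add(Add(Pow(K, 2), Pow(K, 2)), K) = Add(Mul(2, Pow(K, 2)), K) = Add(K, Mul(2, Pow(K, 2))))
W = 9
Function('J')(Y) = Add(9, Y, Mul(Y, Add(1, Mul(2, Y)))) (Function('J')(Y) = Add(Add(Mul(Y, Add(1, Mul(2, Y))), 9), Y) = Add(Add(9, Mul(Y, Add(1, Mul(2, Y)))), Y) = Add(9, Y, Mul(Y, Add(1, Mul(2, Y)))))
Add(Function('J')(164), 34337) = Add(Add(9, 164, Mul(164, Add(1, Mul(2, 164)))), 34337) = Add(Add(9, 164, Mul(164, Add(1, 328))), 34337) = Add(Add(9, 164, Mul(164, 329)), 34337) = Add(Add(9, 164, 53956), 34337) = Add(54129, 34337) = 88466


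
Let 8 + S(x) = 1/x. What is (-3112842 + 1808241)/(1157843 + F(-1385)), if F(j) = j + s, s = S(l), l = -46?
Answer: -20003882/17732233 ≈ -1.1281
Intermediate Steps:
S(x) = -8 + 1/x
s = -369/46 (s = -8 + 1/(-46) = -8 - 1/46 = -369/46 ≈ -8.0217)
F(j) = -369/46 + j (F(j) = j - 369/46 = -369/46 + j)
(-3112842 + 1808241)/(1157843 + F(-1385)) = (-3112842 + 1808241)/(1157843 + (-369/46 - 1385)) = -1304601/(1157843 - 64079/46) = -1304601/53196699/46 = -1304601*46/53196699 = -20003882/17732233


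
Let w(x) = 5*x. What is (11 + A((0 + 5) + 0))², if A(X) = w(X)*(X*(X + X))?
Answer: 1590121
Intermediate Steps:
A(X) = 10*X³ (A(X) = (5*X)*(X*(X + X)) = (5*X)*(X*(2*X)) = (5*X)*(2*X²) = 10*X³)
(11 + A((0 + 5) + 0))² = (11 + 10*((0 + 5) + 0)³)² = (11 + 10*(5 + 0)³)² = (11 + 10*5³)² = (11 + 10*125)² = (11 + 1250)² = 1261² = 1590121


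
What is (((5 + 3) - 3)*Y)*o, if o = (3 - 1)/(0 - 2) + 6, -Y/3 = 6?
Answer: -450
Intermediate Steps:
Y = -18 (Y = -3*6 = -18)
o = 5 (o = 2/(-2) + 6 = 2*(-½) + 6 = -1 + 6 = 5)
(((5 + 3) - 3)*Y)*o = (((5 + 3) - 3)*(-18))*5 = ((8 - 3)*(-18))*5 = (5*(-18))*5 = -90*5 = -450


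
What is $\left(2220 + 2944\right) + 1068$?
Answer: $6232$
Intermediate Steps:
$\left(2220 + 2944\right) + 1068 = 5164 + 1068 = 6232$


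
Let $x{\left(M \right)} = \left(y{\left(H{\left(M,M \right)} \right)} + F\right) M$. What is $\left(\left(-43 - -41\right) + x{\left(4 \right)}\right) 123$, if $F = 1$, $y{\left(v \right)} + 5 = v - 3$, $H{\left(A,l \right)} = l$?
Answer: $-1722$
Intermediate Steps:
$y{\left(v \right)} = -8 + v$ ($y{\left(v \right)} = -5 + \left(v - 3\right) = -5 + \left(-3 + v\right) = -8 + v$)
$x{\left(M \right)} = M \left(-7 + M\right)$ ($x{\left(M \right)} = \left(\left(-8 + M\right) + 1\right) M = \left(-7 + M\right) M = M \left(-7 + M\right)$)
$\left(\left(-43 - -41\right) + x{\left(4 \right)}\right) 123 = \left(\left(-43 - -41\right) + 4 \left(-7 + 4\right)\right) 123 = \left(\left(-43 + 41\right) + 4 \left(-3\right)\right) 123 = \left(-2 - 12\right) 123 = \left(-14\right) 123 = -1722$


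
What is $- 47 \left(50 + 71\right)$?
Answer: $-5687$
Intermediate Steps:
$- 47 \left(50 + 71\right) = \left(-47\right) 121 = -5687$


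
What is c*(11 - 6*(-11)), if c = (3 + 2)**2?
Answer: 1925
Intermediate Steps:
c = 25 (c = 5**2 = 25)
c*(11 - 6*(-11)) = 25*(11 - 6*(-11)) = 25*(11 + 66) = 25*77 = 1925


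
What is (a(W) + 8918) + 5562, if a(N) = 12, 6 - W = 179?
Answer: 14492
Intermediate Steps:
W = -173 (W = 6 - 1*179 = 6 - 179 = -173)
(a(W) + 8918) + 5562 = (12 + 8918) + 5562 = 8930 + 5562 = 14492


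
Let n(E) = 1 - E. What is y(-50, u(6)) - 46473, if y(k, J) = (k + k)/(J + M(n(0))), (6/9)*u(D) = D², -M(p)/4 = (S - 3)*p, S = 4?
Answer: -46475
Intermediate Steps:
M(p) = -4*p (M(p) = -4*(4 - 3)*p = -4*p)
u(D) = 3*D²/2
y(k, J) = 2*k/(-4 + J) (y(k, J) = (k + k)/(J - 4*(1 - 1*0)) = (2*k)/(J - 4*(1 + 0)) = (2*k)/(J - 4*1) = (2*k)/(J - 4) = (2*k)/(-4 + J) = 2*k/(-4 + J))
y(-50, u(6)) - 46473 = 2*(-50)/(-4 + (3/2)*6²) - 46473 = 2*(-50)/(-4 + (3/2)*36) - 46473 = 2*(-50)/(-4 + 54) - 46473 = 2*(-50)/50 - 46473 = 2*(-50)*(1/50) - 46473 = -2 - 46473 = -46475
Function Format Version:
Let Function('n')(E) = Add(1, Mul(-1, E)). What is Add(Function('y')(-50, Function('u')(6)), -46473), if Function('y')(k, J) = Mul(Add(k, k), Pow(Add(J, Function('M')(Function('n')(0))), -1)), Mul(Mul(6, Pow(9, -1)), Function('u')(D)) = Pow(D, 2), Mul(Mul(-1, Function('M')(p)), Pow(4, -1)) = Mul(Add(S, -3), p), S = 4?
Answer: -46475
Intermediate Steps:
Function('M')(p) = Mul(-4, p) (Function('M')(p) = Mul(-4, Mul(Add(4, -3), p)) = Mul(-4, Mul(1, p)) = Mul(-4, p))
Function('u')(D) = Mul(Rational(3, 2), Pow(D, 2))
Function('y')(k, J) = Mul(2, k, Pow(Add(-4, J), -1)) (Function('y')(k, J) = Mul(Add(k, k), Pow(Add(J, Mul(-4, Add(1, Mul(-1, 0)))), -1)) = Mul(Mul(2, k), Pow(Add(J, Mul(-4, Add(1, 0))), -1)) = Mul(Mul(2, k), Pow(Add(J, Mul(-4, 1)), -1)) = Mul(Mul(2, k), Pow(Add(J, -4), -1)) = Mul(Mul(2, k), Pow(Add(-4, J), -1)) = Mul(2, k, Pow(Add(-4, J), -1)))
Add(Function('y')(-50, Function('u')(6)), -46473) = Add(Mul(2, -50, Pow(Add(-4, Mul(Rational(3, 2), Pow(6, 2))), -1)), -46473) = Add(Mul(2, -50, Pow(Add(-4, Mul(Rational(3, 2), 36)), -1)), -46473) = Add(Mul(2, -50, Pow(Add(-4, 54), -1)), -46473) = Add(Mul(2, -50, Pow(50, -1)), -46473) = Add(Mul(2, -50, Rational(1, 50)), -46473) = Add(-2, -46473) = -46475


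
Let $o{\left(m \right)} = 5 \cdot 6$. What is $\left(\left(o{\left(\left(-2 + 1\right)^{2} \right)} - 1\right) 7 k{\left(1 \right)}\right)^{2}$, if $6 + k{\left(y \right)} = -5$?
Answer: $4986289$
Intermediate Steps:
$k{\left(y \right)} = -11$ ($k{\left(y \right)} = -6 - 5 = -11$)
$o{\left(m \right)} = 30$
$\left(\left(o{\left(\left(-2 + 1\right)^{2} \right)} - 1\right) 7 k{\left(1 \right)}\right)^{2} = \left(\left(30 - 1\right) 7 \left(-11\right)\right)^{2} = \left(29 \cdot 7 \left(-11\right)\right)^{2} = \left(203 \left(-11\right)\right)^{2} = \left(-2233\right)^{2} = 4986289$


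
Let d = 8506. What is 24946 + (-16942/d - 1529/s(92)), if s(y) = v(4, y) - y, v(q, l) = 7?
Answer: 9023886532/361505 ≈ 24962.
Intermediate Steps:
s(y) = 7 - y
24946 + (-16942/d - 1529/s(92)) = 24946 + (-16942/8506 - 1529/(7 - 1*92)) = 24946 + (-16942*1/8506 - 1529/(7 - 92)) = 24946 + (-8471/4253 - 1529/(-85)) = 24946 + (-8471/4253 - 1529*(-1/85)) = 24946 + (-8471/4253 + 1529/85) = 24946 + 5782802/361505 = 9023886532/361505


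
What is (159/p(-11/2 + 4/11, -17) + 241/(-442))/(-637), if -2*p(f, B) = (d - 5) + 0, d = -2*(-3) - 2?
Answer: -20045/40222 ≈ -0.49836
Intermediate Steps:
d = 4 (d = 6 - 2 = 4)
p(f, B) = ½ (p(f, B) = -((4 - 5) + 0)/2 = -(-1 + 0)/2 = -½*(-1) = ½)
(159/p(-11/2 + 4/11, -17) + 241/(-442))/(-637) = (159/(½) + 241/(-442))/(-637) = (159*2 + 241*(-1/442))*(-1/637) = (318 - 241/442)*(-1/637) = (140315/442)*(-1/637) = -20045/40222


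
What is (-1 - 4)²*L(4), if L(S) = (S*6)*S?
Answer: 2400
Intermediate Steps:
L(S) = 6*S² (L(S) = (6*S)*S = 6*S²)
(-1 - 4)²*L(4) = (-1 - 4)²*(6*4²) = (-5)²*(6*16) = 25*96 = 2400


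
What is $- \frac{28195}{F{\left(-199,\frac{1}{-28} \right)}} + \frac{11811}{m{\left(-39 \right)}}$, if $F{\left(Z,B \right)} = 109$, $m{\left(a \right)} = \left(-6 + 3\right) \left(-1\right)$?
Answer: $\frac{400938}{109} \approx 3678.3$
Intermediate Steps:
$m{\left(a \right)} = 3$ ($m{\left(a \right)} = \left(-3\right) \left(-1\right) = 3$)
$- \frac{28195}{F{\left(-199,\frac{1}{-28} \right)}} + \frac{11811}{m{\left(-39 \right)}} = - \frac{28195}{109} + \frac{11811}{3} = \left(-28195\right) \frac{1}{109} + 11811 \cdot \frac{1}{3} = - \frac{28195}{109} + 3937 = \frac{400938}{109}$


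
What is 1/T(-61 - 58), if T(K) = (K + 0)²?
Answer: 1/14161 ≈ 7.0616e-5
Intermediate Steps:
T(K) = K²
1/T(-61 - 58) = 1/((-61 - 58)²) = 1/((-119)²) = 1/14161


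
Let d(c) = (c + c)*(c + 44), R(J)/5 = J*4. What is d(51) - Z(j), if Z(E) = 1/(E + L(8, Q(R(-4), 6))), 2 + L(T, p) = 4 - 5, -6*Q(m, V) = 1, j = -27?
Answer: 290701/30 ≈ 9690.0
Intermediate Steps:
R(J) = 20*J (R(J) = 5*(J*4) = 5*(4*J) = 20*J)
Q(m, V) = -1/6 (Q(m, V) = -1/6*1 = -1/6)
L(T, p) = -3 (L(T, p) = -2 + (4 - 5) = -2 - 1 = -3)
d(c) = 2*c*(44 + c) (d(c) = (2*c)*(44 + c) = 2*c*(44 + c))
Z(E) = 1/(-3 + E) (Z(E) = 1/(E - 3) = 1/(-3 + E))
d(51) - Z(j) = 2*51*(44 + 51) - 1/(-3 - 27) = 2*51*95 - 1/(-30) = 9690 - 1*(-1/30) = 9690 + 1/30 = 290701/30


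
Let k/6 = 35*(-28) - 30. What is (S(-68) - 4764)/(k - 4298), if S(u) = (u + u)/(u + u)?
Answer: 4763/10358 ≈ 0.45984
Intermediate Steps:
k = -6060 (k = 6*(35*(-28) - 30) = 6*(-980 - 30) = 6*(-1010) = -6060)
S(u) = 1 (S(u) = (2*u)/((2*u)) = (2*u)*(1/(2*u)) = 1)
(S(-68) - 4764)/(k - 4298) = (1 - 4764)/(-6060 - 4298) = -4763/(-10358) = -4763*(-1/10358) = 4763/10358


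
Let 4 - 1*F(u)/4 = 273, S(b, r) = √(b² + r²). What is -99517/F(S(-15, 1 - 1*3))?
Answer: 99517/1076 ≈ 92.488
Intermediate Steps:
F(u) = -1076 (F(u) = 16 - 4*273 = 16 - 1092 = -1076)
-99517/F(S(-15, 1 - 1*3)) = -99517/(-1076) = -99517*(-1/1076) = 99517/1076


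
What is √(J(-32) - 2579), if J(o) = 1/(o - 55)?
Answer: I*√19520538/87 ≈ 50.784*I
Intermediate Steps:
J(o) = 1/(-55 + o)
√(J(-32) - 2579) = √(1/(-55 - 32) - 2579) = √(1/(-87) - 2579) = √(-1/87 - 2579) = √(-224374/87) = I*√19520538/87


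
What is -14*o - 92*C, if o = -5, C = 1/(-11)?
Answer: 862/11 ≈ 78.364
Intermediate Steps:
C = -1/11 ≈ -0.090909
-14*o - 92*C = -14*(-5) - 92*(-1/11) = 70 + 92/11 = 862/11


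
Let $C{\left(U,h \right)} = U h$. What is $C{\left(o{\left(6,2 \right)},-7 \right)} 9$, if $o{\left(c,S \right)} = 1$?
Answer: $-63$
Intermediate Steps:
$C{\left(o{\left(6,2 \right)},-7 \right)} 9 = 1 \left(-7\right) 9 = \left(-7\right) 9 = -63$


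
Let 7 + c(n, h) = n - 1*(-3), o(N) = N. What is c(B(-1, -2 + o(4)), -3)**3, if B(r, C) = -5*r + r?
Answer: 0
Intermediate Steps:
B(r, C) = -4*r
c(n, h) = -4 + n (c(n, h) = -7 + (n - 1*(-3)) = -7 + (n + 3) = -7 + (3 + n) = -4 + n)
c(B(-1, -2 + o(4)), -3)**3 = (-4 - 4*(-1))**3 = (-4 + 4)**3 = 0**3 = 0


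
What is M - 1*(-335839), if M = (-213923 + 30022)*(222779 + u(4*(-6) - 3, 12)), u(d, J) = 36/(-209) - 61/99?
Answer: -4055911205003/99 ≈ -4.0969e+10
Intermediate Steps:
u(d, J) = -1483/1881 (u(d, J) = 36*(-1/209) - 61*1/99 = -36/209 - 61/99 = -1483/1881)
M = -4055944453064/99 (M = (-213923 + 30022)*(222779 - 1483/1881) = -183901*419045816/1881 = -4055944453064/99 ≈ -4.0969e+10)
M - 1*(-335839) = -4055944453064/99 - 1*(-335839) = -4055944453064/99 + 335839 = -4055911205003/99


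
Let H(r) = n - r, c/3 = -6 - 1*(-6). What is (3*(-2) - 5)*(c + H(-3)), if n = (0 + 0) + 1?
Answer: -44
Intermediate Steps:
n = 1 (n = 0 + 1 = 1)
c = 0 (c = 3*(-6 - 1*(-6)) = 3*(-6 + 6) = 3*0 = 0)
H(r) = 1 - r
(3*(-2) - 5)*(c + H(-3)) = (3*(-2) - 5)*(0 + (1 - 1*(-3))) = (-6 - 5)*(0 + (1 + 3)) = -11*(0 + 4) = -11*4 = -44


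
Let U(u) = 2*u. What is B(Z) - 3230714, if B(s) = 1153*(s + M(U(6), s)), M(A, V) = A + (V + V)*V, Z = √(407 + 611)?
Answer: -869370 + 1153*√1018 ≈ -8.3258e+5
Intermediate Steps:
Z = √1018 ≈ 31.906
M(A, V) = A + 2*V² (M(A, V) = A + (2*V)*V = A + 2*V²)
B(s) = 13836 + 1153*s + 2306*s² (B(s) = 1153*(s + (2*6 + 2*s²)) = 1153*(s + (12 + 2*s²)) = 1153*(12 + s + 2*s²) = 13836 + 1153*s + 2306*s²)
B(Z) - 3230714 = (13836 + 1153*√1018 + 2306*(√1018)²) - 3230714 = (13836 + 1153*√1018 + 2306*1018) - 3230714 = (13836 + 1153*√1018 + 2347508) - 3230714 = (2361344 + 1153*√1018) - 3230714 = -869370 + 1153*√1018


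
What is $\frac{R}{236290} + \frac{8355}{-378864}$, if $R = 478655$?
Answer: $\frac{5979031499}{2984059152} \approx 2.0037$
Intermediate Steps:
$\frac{R}{236290} + \frac{8355}{-378864} = \frac{478655}{236290} + \frac{8355}{-378864} = 478655 \cdot \frac{1}{236290} + 8355 \left(- \frac{1}{378864}\right) = \frac{95731}{47258} - \frac{2785}{126288} = \frac{5979031499}{2984059152}$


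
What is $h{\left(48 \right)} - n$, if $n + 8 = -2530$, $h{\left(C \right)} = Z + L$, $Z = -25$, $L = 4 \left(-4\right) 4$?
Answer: $2449$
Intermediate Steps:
$L = -64$ ($L = \left(-16\right) 4 = -64$)
$h{\left(C \right)} = -89$ ($h{\left(C \right)} = -25 - 64 = -89$)
$n = -2538$ ($n = -8 - 2530 = -2538$)
$h{\left(48 \right)} - n = -89 - -2538 = -89 + 2538 = 2449$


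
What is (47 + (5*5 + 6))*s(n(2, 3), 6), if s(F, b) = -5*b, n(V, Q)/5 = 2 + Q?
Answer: -2340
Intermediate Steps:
n(V, Q) = 10 + 5*Q (n(V, Q) = 5*(2 + Q) = 10 + 5*Q)
(47 + (5*5 + 6))*s(n(2, 3), 6) = (47 + (5*5 + 6))*(-5*6) = (47 + (25 + 6))*(-30) = (47 + 31)*(-30) = 78*(-30) = -2340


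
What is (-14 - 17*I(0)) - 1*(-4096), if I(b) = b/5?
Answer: 4082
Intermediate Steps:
I(b) = b/5 (I(b) = b*(⅕) = b/5)
(-14 - 17*I(0)) - 1*(-4096) = (-14 - 17*0/5) - 1*(-4096) = (-14 - 17*0) + 4096 = (-14 + 0) + 4096 = -14 + 4096 = 4082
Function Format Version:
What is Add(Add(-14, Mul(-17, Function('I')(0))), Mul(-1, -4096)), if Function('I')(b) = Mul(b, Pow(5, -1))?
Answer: 4082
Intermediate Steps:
Function('I')(b) = Mul(Rational(1, 5), b) (Function('I')(b) = Mul(b, Rational(1, 5)) = Mul(Rational(1, 5), b))
Add(Add(-14, Mul(-17, Function('I')(0))), Mul(-1, -4096)) = Add(Add(-14, Mul(-17, Mul(Rational(1, 5), 0))), Mul(-1, -4096)) = Add(Add(-14, Mul(-17, 0)), 4096) = Add(Add(-14, 0), 4096) = Add(-14, 4096) = 4082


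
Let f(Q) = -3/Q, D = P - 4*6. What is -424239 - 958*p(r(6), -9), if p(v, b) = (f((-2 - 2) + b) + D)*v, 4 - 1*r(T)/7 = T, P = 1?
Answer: -9485059/13 ≈ -7.2962e+5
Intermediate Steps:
r(T) = 28 - 7*T
D = -23 (D = 1 - 4*6 = 1 - 24 = -23)
p(v, b) = v*(-23 - 3/(-4 + b)) (p(v, b) = (-3/((-2 - 2) + b) - 23)*v = (-3/(-4 + b) - 23)*v = (-23 - 3/(-4 + b))*v = v*(-23 - 3/(-4 + b)))
-424239 - 958*p(r(6), -9) = -424239 - 958*(28 - 7*6)*(89 - 23*(-9))/(-4 - 9) = -424239 - 958*(28 - 42)*(89 + 207)/(-13) = -424239 - (-13412)*(-1)*296/13 = -424239 - 958*4144/13 = -424239 - 3969952/13 = -9485059/13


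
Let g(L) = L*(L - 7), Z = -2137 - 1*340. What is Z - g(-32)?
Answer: -3725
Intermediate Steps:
Z = -2477 (Z = -2137 - 340 = -2477)
g(L) = L*(-7 + L)
Z - g(-32) = -2477 - (-32)*(-7 - 32) = -2477 - (-32)*(-39) = -2477 - 1*1248 = -2477 - 1248 = -3725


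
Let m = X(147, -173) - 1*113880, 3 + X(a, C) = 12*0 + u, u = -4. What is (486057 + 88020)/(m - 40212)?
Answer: -574077/154099 ≈ -3.7254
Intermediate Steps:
X(a, C) = -7 (X(a, C) = -3 + (12*0 - 4) = -3 + (0 - 4) = -3 - 4 = -7)
m = -113887 (m = -7 - 1*113880 = -7 - 113880 = -113887)
(486057 + 88020)/(m - 40212) = (486057 + 88020)/(-113887 - 40212) = 574077/(-154099) = 574077*(-1/154099) = -574077/154099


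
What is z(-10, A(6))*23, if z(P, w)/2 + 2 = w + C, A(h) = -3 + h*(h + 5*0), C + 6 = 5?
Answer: 1380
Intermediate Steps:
C = -1 (C = -6 + 5 = -1)
A(h) = -3 + h² (A(h) = -3 + h*(h + 0) = -3 + h*h = -3 + h²)
z(P, w) = -6 + 2*w (z(P, w) = -4 + 2*(w - 1) = -4 + 2*(-1 + w) = -4 + (-2 + 2*w) = -6 + 2*w)
z(-10, A(6))*23 = (-6 + 2*(-3 + 6²))*23 = (-6 + 2*(-3 + 36))*23 = (-6 + 2*33)*23 = (-6 + 66)*23 = 60*23 = 1380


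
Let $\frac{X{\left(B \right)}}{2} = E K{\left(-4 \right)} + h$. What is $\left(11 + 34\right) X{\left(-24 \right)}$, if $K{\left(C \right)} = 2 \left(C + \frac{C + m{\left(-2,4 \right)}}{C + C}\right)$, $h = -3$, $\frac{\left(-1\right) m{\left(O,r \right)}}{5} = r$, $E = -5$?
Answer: $630$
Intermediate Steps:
$m{\left(O,r \right)} = - 5 r$
$K{\left(C \right)} = 2 C + \frac{-20 + C}{C}$ ($K{\left(C \right)} = 2 \left(C + \frac{C - 20}{C + C}\right) = 2 \left(C + \frac{C - 20}{2 C}\right) = 2 \left(C + \left(-20 + C\right) \frac{1}{2 C}\right) = 2 \left(C + \frac{-20 + C}{2 C}\right) = 2 C + \frac{-20 + C}{C}$)
$X{\left(B \right)} = 14$ ($X{\left(B \right)} = 2 \left(- 5 \left(1 - \frac{20}{-4} + 2 \left(-4\right)\right) - 3\right) = 2 \left(- 5 \left(1 - -5 - 8\right) - 3\right) = 2 \left(- 5 \left(1 + 5 - 8\right) - 3\right) = 2 \left(\left(-5\right) \left(-2\right) - 3\right) = 2 \left(10 - 3\right) = 2 \cdot 7 = 14$)
$\left(11 + 34\right) X{\left(-24 \right)} = \left(11 + 34\right) 14 = 45 \cdot 14 = 630$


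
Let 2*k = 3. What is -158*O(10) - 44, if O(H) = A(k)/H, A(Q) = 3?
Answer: -457/5 ≈ -91.400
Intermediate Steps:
k = 3/2 (k = (½)*3 = 3/2 ≈ 1.5000)
O(H) = 3/H
-158*O(10) - 44 = -474/10 - 44 = -158*3/10 - 44 = -237/5 - 44 = -457/5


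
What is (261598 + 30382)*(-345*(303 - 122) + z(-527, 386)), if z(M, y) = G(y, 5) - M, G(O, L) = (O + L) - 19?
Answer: -17970201080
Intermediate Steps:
G(O, L) = -19 + L + O (G(O, L) = (L + O) - 19 = -19 + L + O)
z(M, y) = -14 + y - M (z(M, y) = (-19 + 5 + y) - M = (-14 + y) - M = -14 + y - M)
(261598 + 30382)*(-345*(303 - 122) + z(-527, 386)) = (261598 + 30382)*(-345*(303 - 122) + (-14 + 386 - 1*(-527))) = 291980*(-345*181 + (-14 + 386 + 527)) = 291980*(-62445 + 899) = 291980*(-61546) = -17970201080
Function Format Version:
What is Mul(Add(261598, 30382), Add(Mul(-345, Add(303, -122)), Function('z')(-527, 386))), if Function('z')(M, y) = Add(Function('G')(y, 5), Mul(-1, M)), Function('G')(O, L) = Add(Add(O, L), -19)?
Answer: -17970201080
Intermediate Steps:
Function('G')(O, L) = Add(-19, L, O) (Function('G')(O, L) = Add(Add(L, O), -19) = Add(-19, L, O))
Function('z')(M, y) = Add(-14, y, Mul(-1, M)) (Function('z')(M, y) = Add(Add(-19, 5, y), Mul(-1, M)) = Add(Add(-14, y), Mul(-1, M)) = Add(-14, y, Mul(-1, M)))
Mul(Add(261598, 30382), Add(Mul(-345, Add(303, -122)), Function('z')(-527, 386))) = Mul(Add(261598, 30382), Add(Mul(-345, Add(303, -122)), Add(-14, 386, Mul(-1, -527)))) = Mul(291980, Add(Mul(-345, 181), Add(-14, 386, 527))) = Mul(291980, Add(-62445, 899)) = Mul(291980, -61546) = -17970201080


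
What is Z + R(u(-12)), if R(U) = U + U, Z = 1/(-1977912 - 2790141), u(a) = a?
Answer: -114433273/4768053 ≈ -24.000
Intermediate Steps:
Z = -1/4768053 (Z = 1/(-4768053) = -1/4768053 ≈ -2.0973e-7)
R(U) = 2*U
Z + R(u(-12)) = -1/4768053 + 2*(-12) = -1/4768053 - 24 = -114433273/4768053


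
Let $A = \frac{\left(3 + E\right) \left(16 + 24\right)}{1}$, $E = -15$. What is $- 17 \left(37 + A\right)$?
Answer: $7531$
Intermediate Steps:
$A = -480$ ($A = \frac{\left(3 - 15\right) \left(16 + 24\right)}{1} = \left(-12\right) 40 \cdot 1 = \left(-480\right) 1 = -480$)
$- 17 \left(37 + A\right) = - 17 \left(37 - 480\right) = \left(-17\right) \left(-443\right) = 7531$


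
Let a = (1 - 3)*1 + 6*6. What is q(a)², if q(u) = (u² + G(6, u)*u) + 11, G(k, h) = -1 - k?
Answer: 863041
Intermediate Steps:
a = 34 (a = -2*1 + 36 = -2 + 36 = 34)
q(u) = 11 + u² - 7*u (q(u) = (u² + (-1 - 1*6)*u) + 11 = (u² + (-1 - 6)*u) + 11 = (u² - 7*u) + 11 = 11 + u² - 7*u)
q(a)² = (11 + 34² - 7*34)² = (11 + 1156 - 238)² = 929² = 863041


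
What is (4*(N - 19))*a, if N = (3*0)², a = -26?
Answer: 1976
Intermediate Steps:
N = 0 (N = 0² = 0)
(4*(N - 19))*a = (4*(0 - 19))*(-26) = (4*(-19))*(-26) = -76*(-26) = 1976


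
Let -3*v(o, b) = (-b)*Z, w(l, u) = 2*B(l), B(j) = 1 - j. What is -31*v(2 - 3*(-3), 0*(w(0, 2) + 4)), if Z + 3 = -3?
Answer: 0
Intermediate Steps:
Z = -6 (Z = -3 - 3 = -6)
w(l, u) = 2 - 2*l (w(l, u) = 2*(1 - l) = 2 - 2*l)
v(o, b) = -2*b (v(o, b) = -(-b)*(-6)/3 = -2*b)
-31*v(2 - 3*(-3), 0*(w(0, 2) + 4)) = -(-62)*0*((2 - 2*0) + 4) = -(-62)*0*((2 + 0) + 4) = -(-62)*0*(2 + 4) = -(-62)*0*6 = -(-62)*0 = -31*0 = 0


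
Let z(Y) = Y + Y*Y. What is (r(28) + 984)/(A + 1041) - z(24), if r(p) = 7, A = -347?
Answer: -415409/694 ≈ -598.57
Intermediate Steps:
z(Y) = Y + Y²
(r(28) + 984)/(A + 1041) - z(24) = (7 + 984)/(-347 + 1041) - 24*(1 + 24) = 991/694 - 24*25 = 991*(1/694) - 1*600 = 991/694 - 600 = -415409/694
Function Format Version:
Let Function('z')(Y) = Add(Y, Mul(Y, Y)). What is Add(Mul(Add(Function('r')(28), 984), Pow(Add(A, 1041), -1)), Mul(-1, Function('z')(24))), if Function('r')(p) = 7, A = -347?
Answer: Rational(-415409, 694) ≈ -598.57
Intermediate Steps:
Function('z')(Y) = Add(Y, Pow(Y, 2))
Add(Mul(Add(Function('r')(28), 984), Pow(Add(A, 1041), -1)), Mul(-1, Function('z')(24))) = Add(Mul(Add(7, 984), Pow(Add(-347, 1041), -1)), Mul(-1, Mul(24, Add(1, 24)))) = Add(Mul(991, Pow(694, -1)), Mul(-1, Mul(24, 25))) = Add(Mul(991, Rational(1, 694)), Mul(-1, 600)) = Add(Rational(991, 694), -600) = Rational(-415409, 694)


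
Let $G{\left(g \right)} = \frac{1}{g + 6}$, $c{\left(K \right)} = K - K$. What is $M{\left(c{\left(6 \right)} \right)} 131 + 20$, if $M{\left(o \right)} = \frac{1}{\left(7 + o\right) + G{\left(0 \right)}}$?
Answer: $\frac{1646}{43} \approx 38.279$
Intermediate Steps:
$c{\left(K \right)} = 0$
$G{\left(g \right)} = \frac{1}{6 + g}$
$M{\left(o \right)} = \frac{1}{\frac{43}{6} + o}$ ($M{\left(o \right)} = \frac{1}{\left(7 + o\right) + \frac{1}{6 + 0}} = \frac{1}{\left(7 + o\right) + \frac{1}{6}} = \frac{1}{\frac{43}{6} + o}$)
$M{\left(c{\left(6 \right)} \right)} 131 + 20 = \frac{6}{43 + 6 \cdot 0} \cdot 131 + 20 = \frac{6}{43 + 0} \cdot 131 + 20 = \frac{6}{43} \cdot 131 + 20 = \frac{786}{43} + 20 = \frac{1646}{43}$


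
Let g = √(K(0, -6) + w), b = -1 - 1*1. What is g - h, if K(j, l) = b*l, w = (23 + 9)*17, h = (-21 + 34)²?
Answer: -169 + 2*√139 ≈ -145.42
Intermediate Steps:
b = -2 (b = -1 - 1 = -2)
h = 169 (h = 13² = 169)
w = 544 (w = 32*17 = 544)
K(j, l) = -2*l
g = 2*√139 (g = √(-2*(-6) + 544) = √(12 + 544) = √556 = 2*√139 ≈ 23.580)
g - h = 2*√139 - 1*169 = 2*√139 - 169 = -169 + 2*√139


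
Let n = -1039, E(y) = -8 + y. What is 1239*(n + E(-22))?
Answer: -1324491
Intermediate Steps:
1239*(n + E(-22)) = 1239*(-1039 + (-8 - 22)) = 1239*(-1039 - 30) = 1239*(-1069) = -1324491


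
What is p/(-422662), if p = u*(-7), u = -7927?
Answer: -55489/422662 ≈ -0.13128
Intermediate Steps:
p = 55489 (p = -7927*(-7) = 55489)
p/(-422662) = 55489/(-422662) = 55489*(-1/422662) = -55489/422662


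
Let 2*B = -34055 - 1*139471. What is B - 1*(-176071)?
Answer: 89308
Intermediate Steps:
B = -86763 (B = (-34055 - 1*139471)/2 = (-34055 - 139471)/2 = (½)*(-173526) = -86763)
B - 1*(-176071) = -86763 - 1*(-176071) = -86763 + 176071 = 89308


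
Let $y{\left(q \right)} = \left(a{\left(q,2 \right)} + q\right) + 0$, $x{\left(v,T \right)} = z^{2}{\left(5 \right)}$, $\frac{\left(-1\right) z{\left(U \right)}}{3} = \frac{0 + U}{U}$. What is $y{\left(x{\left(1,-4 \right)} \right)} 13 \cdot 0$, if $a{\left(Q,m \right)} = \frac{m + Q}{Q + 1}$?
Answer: $0$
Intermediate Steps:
$a{\left(Q,m \right)} = \frac{Q + m}{1 + Q}$
$z{\left(U \right)} = -3$ ($z{\left(U \right)} = - 3 \frac{0 + U}{U} = - 3 \frac{U}{U} = \left(-3\right) 1 = -3$)
$x{\left(v,T \right)} = 9$ ($x{\left(v,T \right)} = \left(-3\right)^{2} = 9$)
$y{\left(q \right)} = q + \frac{2 + q}{1 + q}$ ($y{\left(q \right)} = \left(\frac{q + 2}{1 + q} + q\right) + 0 = \left(\frac{2 + q}{1 + q} + q\right) + 0 = \left(q + \frac{2 + q}{1 + q}\right) + 0 = q + \frac{2 + q}{1 + q}$)
$y{\left(x{\left(1,-4 \right)} \right)} 13 \cdot 0 = \frac{2 + 9 + 9 \left(1 + 9\right)}{1 + 9} \cdot 13 \cdot 0 = \frac{2 + 9 + 9 \cdot 10}{10} \cdot 13 \cdot 0 = \frac{2 + 9 + 90}{10} \cdot 13 \cdot 0 = \frac{1}{10} \cdot 101 \cdot 13 \cdot 0 = \frac{101}{10} \cdot 13 \cdot 0 = \frac{1313}{10} \cdot 0 = 0$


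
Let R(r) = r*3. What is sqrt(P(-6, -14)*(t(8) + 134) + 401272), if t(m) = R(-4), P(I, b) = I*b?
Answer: 8*sqrt(6430) ≈ 641.50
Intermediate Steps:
R(r) = 3*r
t(m) = -12 (t(m) = 3*(-4) = -12)
sqrt(P(-6, -14)*(t(8) + 134) + 401272) = sqrt((-6*(-14))*(-12 + 134) + 401272) = sqrt(84*122 + 401272) = sqrt(10248 + 401272) = sqrt(411520) = 8*sqrt(6430)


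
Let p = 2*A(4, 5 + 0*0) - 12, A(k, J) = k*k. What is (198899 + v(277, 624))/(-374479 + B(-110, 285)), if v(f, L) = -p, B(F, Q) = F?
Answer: -66293/124863 ≈ -0.53093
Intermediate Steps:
A(k, J) = k²
p = 20 (p = 2*4² - 12 = 2*16 - 12 = 32 - 12 = 20)
v(f, L) = -20 (v(f, L) = -1*20 = -20)
(198899 + v(277, 624))/(-374479 + B(-110, 285)) = (198899 - 20)/(-374479 - 110) = 198879/(-374589) = 198879*(-1/374589) = -66293/124863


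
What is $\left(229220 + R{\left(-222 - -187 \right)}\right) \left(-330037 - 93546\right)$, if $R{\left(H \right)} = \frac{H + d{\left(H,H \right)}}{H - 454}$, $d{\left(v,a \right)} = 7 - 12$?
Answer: $- \frac{47478833925460}{489} \approx -9.7094 \cdot 10^{10}$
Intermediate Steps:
$d{\left(v,a \right)} = -5$
$R{\left(H \right)} = \frac{-5 + H}{-454 + H}$ ($R{\left(H \right)} = \frac{H - 5}{H - 454} = \frac{-5 + H}{-454 + H}$)
$\left(229220 + R{\left(-222 - -187 \right)}\right) \left(-330037 - 93546\right) = \left(229220 + \frac{-5 - 35}{-454 - 35}\right) \left(-330037 - 93546\right) = \left(229220 + \frac{-5 + \left(-222 + 187\right)}{-454 + \left(-222 + 187\right)}\right) \left(-423583\right) = \left(229220 + \frac{-5 - 35}{-454 - 35}\right) \left(-423583\right) = \left(229220 + \frac{1}{-489} \left(-40\right)\right) \left(-423583\right) = \left(229220 - - \frac{40}{489}\right) \left(-423583\right) = \left(229220 + \frac{40}{489}\right) \left(-423583\right) = \frac{112088620}{489} \left(-423583\right) = - \frac{47478833925460}{489}$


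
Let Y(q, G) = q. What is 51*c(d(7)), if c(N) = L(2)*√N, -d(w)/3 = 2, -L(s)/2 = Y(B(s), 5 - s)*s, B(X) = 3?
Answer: -612*I*√6 ≈ -1499.1*I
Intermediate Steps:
L(s) = -6*s
d(w) = -6 (d(w) = -3*2 = -6)
c(N) = -12*√N (c(N) = (-6*2)*√N = -12*√N)
51*c(d(7)) = 51*(-12*I*√6) = -612*I*√6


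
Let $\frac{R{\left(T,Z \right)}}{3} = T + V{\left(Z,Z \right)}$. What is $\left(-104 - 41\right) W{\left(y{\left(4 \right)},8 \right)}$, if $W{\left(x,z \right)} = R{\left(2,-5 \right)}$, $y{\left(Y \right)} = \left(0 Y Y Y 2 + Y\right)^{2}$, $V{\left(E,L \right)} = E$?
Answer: $1305$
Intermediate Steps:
$R{\left(T,Z \right)} = 3 T + 3 Z$ ($R{\left(T,Z \right)} = 3 \left(T + Z\right) = 3 T + 3 Z$)
$y{\left(Y \right)} = Y^{2}$ ($y{\left(Y \right)} = \left(0 Y Y^{2} \cdot 2 + Y\right)^{2} = \left(0 Y^{3} \cdot 2 + Y\right)^{2} = \left(0 \cdot 2 Y^{3} + Y\right)^{2} = \left(0 + Y\right)^{2} = Y^{2}$)
$W{\left(x,z \right)} = -9$ ($W{\left(x,z \right)} = 3 \cdot 2 + 3 \left(-5\right) = 6 - 15 = -9$)
$\left(-104 - 41\right) W{\left(y{\left(4 \right)},8 \right)} = \left(-104 - 41\right) \left(-9\right) = \left(-145\right) \left(-9\right) = 1305$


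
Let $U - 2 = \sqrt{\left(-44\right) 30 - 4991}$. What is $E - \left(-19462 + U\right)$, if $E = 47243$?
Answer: $66703 - i \sqrt{6311} \approx 66703.0 - 79.442 i$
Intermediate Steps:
$U = 2 + i \sqrt{6311}$ ($U = 2 + \sqrt{\left(-44\right) 30 - 4991} = 2 + \sqrt{-1320 - 4991} = 2 + \sqrt{-6311} = 2 + i \sqrt{6311} \approx 2.0 + 79.442 i$)
$E - \left(-19462 + U\right) = 47243 + \left(19462 - \left(2 + i \sqrt{6311}\right)\right) = 47243 + \left(19460 - i \sqrt{6311}\right) = 66703 - i \sqrt{6311}$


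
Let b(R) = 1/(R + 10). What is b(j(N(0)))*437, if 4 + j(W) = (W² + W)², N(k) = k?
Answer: 437/6 ≈ 72.833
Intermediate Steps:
j(W) = -4 + (W + W²)² (j(W) = -4 + (W² + W)² = -4 + (W + W²)²)
b(R) = 1/(10 + R)
b(j(N(0)))*437 = 437/(10 + (-4 + 0²*(1 + 0)²)) = 437/(10 + (-4 + 0*1²)) = 437/(10 + (-4 + 0*1)) = 437/(10 + (-4 + 0)) = 437/(10 - 4) = 437/6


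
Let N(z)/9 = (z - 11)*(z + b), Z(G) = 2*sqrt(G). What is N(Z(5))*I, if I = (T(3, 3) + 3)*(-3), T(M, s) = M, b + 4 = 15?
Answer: 16362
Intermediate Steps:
b = 11 (b = -4 + 15 = 11)
N(z) = 9*(-11 + z)*(11 + z) (N(z) = 9*((z - 11)*(z + 11)) = 9*((-11 + z)*(11 + z)) = 9*(-11 + z)*(11 + z))
I = -18 (I = (3 + 3)*(-3) = 6*(-3) = -18)
N(Z(5))*I = (-1089 + 9*(2*sqrt(5))**2)*(-18) = (-1089 + 9*20)*(-18) = (-1089 + 180)*(-18) = -909*(-18) = 16362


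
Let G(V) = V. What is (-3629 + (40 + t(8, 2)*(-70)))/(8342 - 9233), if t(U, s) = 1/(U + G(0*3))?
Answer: 533/132 ≈ 4.0379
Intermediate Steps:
t(U, s) = 1/U (t(U, s) = 1/(U + 0*3) = 1/(U + 0) = 1/U)
(-3629 + (40 + t(8, 2)*(-70)))/(8342 - 9233) = (-3629 + (40 - 70/8))/(8342 - 9233) = (-3629 + (40 + (⅛)*(-70)))/(-891) = (-3629 + (40 - 35/4))*(-1/891) = (-3629 + 125/4)*(-1/891) = -14391/4*(-1/891) = 533/132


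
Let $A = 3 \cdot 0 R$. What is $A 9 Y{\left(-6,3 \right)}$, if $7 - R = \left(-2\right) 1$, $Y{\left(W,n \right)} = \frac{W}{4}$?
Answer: $0$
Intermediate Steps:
$Y{\left(W,n \right)} = \frac{W}{4}$ ($Y{\left(W,n \right)} = W \frac{1}{4} = \frac{W}{4}$)
$R = 9$ ($R = 7 - \left(-2\right) 1 = 7 - -2 = 7 + 2 = 9$)
$A = 0$ ($A = 3 \cdot 0 \cdot 9 = 0 \cdot 9 = 0$)
$A 9 Y{\left(-6,3 \right)} = 0 \cdot 9 \cdot \frac{1}{4} \left(-6\right) = 0 \cdot 9 \left(- \frac{3}{2}\right) = 0 \left(- \frac{27}{2}\right) = 0$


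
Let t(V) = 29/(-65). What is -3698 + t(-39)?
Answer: -240399/65 ≈ -3698.4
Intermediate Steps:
t(V) = -29/65 (t(V) = 29*(-1/65) = -29/65)
-3698 + t(-39) = -3698 - 29/65 = -240399/65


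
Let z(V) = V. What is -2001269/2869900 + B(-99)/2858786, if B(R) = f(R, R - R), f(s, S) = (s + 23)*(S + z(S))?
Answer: -2001269/2869900 ≈ -0.69733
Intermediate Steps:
f(s, S) = 2*S*(23 + s) (f(s, S) = (s + 23)*(S + S) = (23 + s)*(2*S) = 2*S*(23 + s))
B(R) = 0 (B(R) = 2*(R - R)*(23 + R) = 2*0*(23 + R) = 0)
-2001269/2869900 + B(-99)/2858786 = -2001269/2869900 + 0/2858786 = -2001269*1/2869900 + 0*(1/2858786) = -2001269/2869900 + 0 = -2001269/2869900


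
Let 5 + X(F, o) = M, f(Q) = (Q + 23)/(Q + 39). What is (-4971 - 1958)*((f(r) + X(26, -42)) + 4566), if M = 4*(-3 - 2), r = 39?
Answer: -94410290/3 ≈ -3.1470e+7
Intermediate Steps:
M = -20 (M = 4*(-5) = -20)
f(Q) = (23 + Q)/(39 + Q)
X(F, o) = -25 (X(F, o) = -5 - 20 = -25)
(-4971 - 1958)*((f(r) + X(26, -42)) + 4566) = (-4971 - 1958)*(((23 + 39)/(39 + 39) - 25) + 4566) = -6929*((62/78 - 25) + 4566) = -6929*(((1/78)*62 - 25) + 4566) = -6929*((31/39 - 25) + 4566) = -6929*(-944/39 + 4566) = -6929*177130/39 = -94410290/3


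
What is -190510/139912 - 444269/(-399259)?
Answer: -993161983/3990080372 ≈ -0.24891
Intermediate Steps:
-190510/139912 - 444269/(-399259) = -190510*1/139912 - 444269*(-1/399259) = -95255/69956 + 63467/57037 = -993161983/3990080372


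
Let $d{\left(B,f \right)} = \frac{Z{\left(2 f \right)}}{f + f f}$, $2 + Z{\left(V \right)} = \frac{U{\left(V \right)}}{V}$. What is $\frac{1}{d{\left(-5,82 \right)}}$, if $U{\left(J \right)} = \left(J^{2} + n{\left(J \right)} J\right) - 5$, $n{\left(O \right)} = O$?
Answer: $\frac{1116184}{53459} \approx 20.879$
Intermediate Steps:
$U{\left(J \right)} = -5 + 2 J^{2}$ ($U{\left(J \right)} = \left(J^{2} + J J\right) - 5 = \left(J^{2} + J^{2}\right) - 5 = 2 J^{2} - 5 = -5 + 2 J^{2}$)
$Z{\left(V \right)} = -2 + \frac{-5 + 2 V^{2}}{V}$
$d{\left(B,f \right)} = \frac{-2 + 4 f - \frac{5}{2 f}}{f + f^{2}}$ ($d{\left(B,f \right)} = \frac{-2 - \frac{5}{2 f} + 2 \cdot 2 f}{f + f f} = \frac{-2 - 5 \frac{1}{2 f} + 4 f}{f + f^{2}} = \frac{-2 - \frac{5}{2 f} + 4 f}{f + f^{2}} = \frac{-2 + 4 f - \frac{5}{2 f}}{f + f^{2}}$)
$\frac{1}{d{\left(-5,82 \right)}} = \frac{1}{\frac{1}{2} \cdot \frac{1}{6724} \frac{1}{1 + 82} \left(-5 - 328 + 8 \cdot 82^{2}\right)} = \frac{1}{\frac{1}{2} \cdot \frac{1}{6724} \cdot \frac{1}{83} \left(-5 - 328 + 8 \cdot 6724\right)} = \frac{1}{\frac{1}{2} \cdot \frac{1}{6724} \cdot \frac{1}{83} \left(-5 - 328 + 53792\right)} = \frac{1}{\frac{1}{2} \cdot \frac{1}{6724} \cdot \frac{1}{83} \cdot 53459} = \frac{1}{\frac{53459}{1116184}} = \frac{1116184}{53459}$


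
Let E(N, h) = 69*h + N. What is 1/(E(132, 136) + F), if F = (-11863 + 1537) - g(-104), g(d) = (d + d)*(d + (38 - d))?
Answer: 1/7094 ≈ 0.00014096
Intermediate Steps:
g(d) = 76*d (g(d) = (2*d)*38 = 76*d)
F = -2422 (F = (-11863 + 1537) - 76*(-104) = -10326 - 1*(-7904) = -10326 + 7904 = -2422)
E(N, h) = N + 69*h
1/(E(132, 136) + F) = 1/((132 + 69*136) - 2422) = 1/((132 + 9384) - 2422) = 1/(9516 - 2422) = 1/7094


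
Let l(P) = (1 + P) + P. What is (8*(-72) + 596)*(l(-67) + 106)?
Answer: -540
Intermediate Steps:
l(P) = 1 + 2*P
(8*(-72) + 596)*(l(-67) + 106) = (8*(-72) + 596)*((1 + 2*(-67)) + 106) = (-576 + 596)*((1 - 134) + 106) = 20*(-133 + 106) = 20*(-27) = -540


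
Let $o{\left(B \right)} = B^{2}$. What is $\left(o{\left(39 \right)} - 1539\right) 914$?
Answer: $-16452$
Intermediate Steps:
$\left(o{\left(39 \right)} - 1539\right) 914 = \left(39^{2} - 1539\right) 914 = \left(1521 - 1539\right) 914 = \left(-18\right) 914 = -16452$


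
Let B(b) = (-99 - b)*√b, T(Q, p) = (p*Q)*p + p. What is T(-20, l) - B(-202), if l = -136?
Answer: -370056 - 103*I*√202 ≈ -3.7006e+5 - 1463.9*I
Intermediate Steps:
T(Q, p) = p + Q*p² (T(Q, p) = (Q*p)*p + p = Q*p² + p = p + Q*p²)
B(b) = √b*(-99 - b)
T(-20, l) - B(-202) = -136*(1 - 20*(-136)) - √(-202)*(-99 - 1*(-202)) = -136*(1 + 2720) - I*√202*(-99 + 202) = -136*2721 - I*√202*103 = -370056 - 103*I*√202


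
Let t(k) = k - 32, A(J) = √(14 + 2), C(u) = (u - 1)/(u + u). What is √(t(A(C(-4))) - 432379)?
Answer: I*√432407 ≈ 657.58*I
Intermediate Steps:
C(u) = (-1 + u)/(2*u) (C(u) = (-1 + u)/((2*u)) = (-1 + u)*(1/(2*u)) = (-1 + u)/(2*u))
A(J) = 4 (A(J) = √16 = 4)
t(k) = -32 + k
√(t(A(C(-4))) - 432379) = √((-32 + 4) - 432379) = √(-28 - 432379) = √(-432407) = I*√432407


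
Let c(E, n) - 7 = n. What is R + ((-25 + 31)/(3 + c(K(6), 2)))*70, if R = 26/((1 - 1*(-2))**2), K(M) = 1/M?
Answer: 341/9 ≈ 37.889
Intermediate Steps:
c(E, n) = 7 + n
R = 26/9 (R = 26/((1 + 2)**2) = 26/(3**2) = 26/9 ≈ 2.8889)
R + ((-25 + 31)/(3 + c(K(6), 2)))*70 = 26/9 + ((-25 + 31)/(3 + (7 + 2)))*70 = 26/9 + (6/(3 + 9))*70 = 26/9 + (6/12)*70 = 26/9 + (6*(1/12))*70 = 26/9 + (1/2)*70 = 26/9 + 35 = 341/9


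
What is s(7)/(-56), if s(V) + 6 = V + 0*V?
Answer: -1/56 ≈ -0.017857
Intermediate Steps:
s(V) = -6 + V (s(V) = -6 + (V + 0*V) = -6 + (V + 0) = -6 + V)
s(7)/(-56) = (-6 + 7)/(-56) = 1*(-1/56) = -1/56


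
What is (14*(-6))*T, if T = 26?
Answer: -2184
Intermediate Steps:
(14*(-6))*T = (14*(-6))*26 = -84*26 = -2184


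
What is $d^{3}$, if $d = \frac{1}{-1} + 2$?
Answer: $1$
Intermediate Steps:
$d = 1$ ($d = -1 + 2 = 1$)
$d^{3} = 1^{3} = 1$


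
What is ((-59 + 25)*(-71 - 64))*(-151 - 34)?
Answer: -849150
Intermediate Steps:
((-59 + 25)*(-71 - 64))*(-151 - 34) = -34*(-135)*(-185) = 4590*(-185) = -849150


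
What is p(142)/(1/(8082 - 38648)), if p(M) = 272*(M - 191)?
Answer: 407383648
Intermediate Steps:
p(M) = -51952 + 272*M (p(M) = 272*(-191 + M) = -51952 + 272*M)
p(142)/(1/(8082 - 38648)) = (-51952 + 272*142)/(1/(8082 - 38648)) = (-51952 + 38624)/(1/(-30566)) = -13328/(-1/30566) = -13328*(-30566) = 407383648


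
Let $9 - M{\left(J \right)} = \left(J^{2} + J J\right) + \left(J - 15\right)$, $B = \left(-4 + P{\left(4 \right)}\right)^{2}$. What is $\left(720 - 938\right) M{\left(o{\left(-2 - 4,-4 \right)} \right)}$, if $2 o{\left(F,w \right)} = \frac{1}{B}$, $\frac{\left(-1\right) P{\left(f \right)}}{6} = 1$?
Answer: $- \frac{52308991}{10000} \approx -5230.9$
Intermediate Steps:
$P{\left(f \right)} = -6$ ($P{\left(f \right)} = \left(-6\right) 1 = -6$)
$B = 100$ ($B = \left(-4 - 6\right)^{2} = \left(-10\right)^{2} = 100$)
$o{\left(F,w \right)} = \frac{1}{200}$ ($o{\left(F,w \right)} = \frac{1}{2 \cdot 100} = \frac{1}{2} \cdot \frac{1}{100} = \frac{1}{200}$)
$M{\left(J \right)} = 24 - J - 2 J^{2}$ ($M{\left(J \right)} = 9 - \left(\left(J^{2} + J J\right) + \left(J - 15\right)\right) = 9 - \left(\left(J^{2} + J^{2}\right) + \left(-15 + J\right)\right) = 9 - \left(2 J^{2} + \left(-15 + J\right)\right) = 9 - \left(-15 + J + 2 J^{2}\right) = 24 - J - 2 J^{2}$)
$\left(720 - 938\right) M{\left(o{\left(-2 - 4,-4 \right)} \right)} = \left(720 - 938\right) \left(24 - \frac{1}{200} - \frac{2}{40000}\right) = - 218 \left(24 - \frac{1}{200} - \frac{1}{20000}\right) = \left(-218\right) \frac{479899}{20000} = - \frac{52308991}{10000}$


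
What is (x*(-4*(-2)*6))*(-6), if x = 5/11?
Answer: -1440/11 ≈ -130.91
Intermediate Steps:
x = 5/11 (x = 5*(1/11) = 5/11 ≈ 0.45455)
(x*(-4*(-2)*6))*(-6) = (5*(-4*(-2)*6)/11)*(-6) = (5*(8*6)/11)*(-6) = ((5/11)*48)*(-6) = (240/11)*(-6) = -1440/11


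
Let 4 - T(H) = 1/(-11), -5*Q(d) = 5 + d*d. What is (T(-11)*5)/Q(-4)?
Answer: -375/77 ≈ -4.8701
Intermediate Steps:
Q(d) = -1 - d²/5 (Q(d) = -(5 + d*d)/5 = -(5 + d²)/5 = -1 - d²/5)
T(H) = 45/11 (T(H) = 4 - 1/(-11) = 4 - 1*(-1/11) = 4 + 1/11 = 45/11)
(T(-11)*5)/Q(-4) = ((45/11)*5)/(-1 - ⅕*(-4)²) = 225/(11*(-1 - ⅕*16)) = 225/(11*(-1 - 16/5)) = 225/(11*(-21/5)) = (225/11)*(-5/21) = -375/77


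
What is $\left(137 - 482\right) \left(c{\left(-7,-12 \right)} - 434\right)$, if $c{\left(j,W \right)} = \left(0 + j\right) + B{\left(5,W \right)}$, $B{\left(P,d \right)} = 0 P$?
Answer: $152145$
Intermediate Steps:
$B{\left(P,d \right)} = 0$
$c{\left(j,W \right)} = j$ ($c{\left(j,W \right)} = \left(0 + j\right) + 0 = j + 0 = j$)
$\left(137 - 482\right) \left(c{\left(-7,-12 \right)} - 434\right) = \left(137 - 482\right) \left(-7 - 434\right) = \left(-345\right) \left(-441\right) = 152145$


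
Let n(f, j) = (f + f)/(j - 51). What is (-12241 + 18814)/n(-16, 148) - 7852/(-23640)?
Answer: -1884020447/94560 ≈ -19924.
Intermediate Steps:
n(f, j) = 2*f/(-51 + j) (n(f, j) = (2*f)/(-51 + j) = 2*f/(-51 + j))
(-12241 + 18814)/n(-16, 148) - 7852/(-23640) = (-12241 + 18814)/((2*(-16)/(-51 + 148))) - 7852/(-23640) = 6573/((2*(-16)/97)) - 7852*(-1/23640) = 6573/((2*(-16)*(1/97))) + 1963/5910 = 6573/(-32/97) + 1963/5910 = 6573*(-97/32) + 1963/5910 = -637581/32 + 1963/5910 = -1884020447/94560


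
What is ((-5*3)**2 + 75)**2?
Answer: 90000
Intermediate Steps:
((-5*3)**2 + 75)**2 = ((-15)**2 + 75)**2 = (225 + 75)**2 = 300**2 = 90000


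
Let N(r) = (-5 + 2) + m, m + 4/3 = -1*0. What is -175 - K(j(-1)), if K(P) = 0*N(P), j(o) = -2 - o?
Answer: -175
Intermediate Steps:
m = -4/3 (m = -4/3 - 1*0 = -4/3 + 0 = -4/3 ≈ -1.3333)
N(r) = -13/3 (N(r) = (-5 + 2) - 4/3 = -3 - 4/3 = -13/3)
K(P) = 0 (K(P) = 0*(-13/3) = 0)
-175 - K(j(-1)) = -175 - 1*0 = -175 + 0 = -175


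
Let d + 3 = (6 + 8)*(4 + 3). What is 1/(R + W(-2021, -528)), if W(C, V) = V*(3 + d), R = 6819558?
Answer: 1/6767814 ≈ 1.4776e-7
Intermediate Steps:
d = 95 (d = -3 + (6 + 8)*(4 + 3) = -3 + 14*7 = -3 + 98 = 95)
W(C, V) = 98*V (W(C, V) = V*(3 + 95) = V*98 = 98*V)
1/(R + W(-2021, -528)) = 1/(6819558 + 98*(-528)) = 1/(6819558 - 51744) = 1/6767814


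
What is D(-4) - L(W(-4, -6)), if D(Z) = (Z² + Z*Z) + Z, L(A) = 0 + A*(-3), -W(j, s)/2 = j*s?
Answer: -116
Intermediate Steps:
W(j, s) = -2*j*s
L(A) = -3*A (L(A) = 0 - 3*A = -3*A)
D(Z) = Z + 2*Z² (D(Z) = (Z² + Z²) + Z = 2*Z² + Z = Z + 2*Z²)
D(-4) - L(W(-4, -6)) = -4*(1 + 2*(-4)) - (-3)*(-2*(-4)*(-6)) = -4*(1 - 8) - (-3)*(-48) = -4*(-7) - 1*144 = 28 - 144 = -116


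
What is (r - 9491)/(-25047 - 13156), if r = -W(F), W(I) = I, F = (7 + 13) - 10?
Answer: 9501/38203 ≈ 0.24870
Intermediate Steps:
F = 10 (F = 20 - 10 = 10)
r = -10 (r = -1*10 = -10)
(r - 9491)/(-25047 - 13156) = (-10 - 9491)/(-25047 - 13156) = -9501/(-38203) = -9501*(-1/38203) = 9501/38203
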